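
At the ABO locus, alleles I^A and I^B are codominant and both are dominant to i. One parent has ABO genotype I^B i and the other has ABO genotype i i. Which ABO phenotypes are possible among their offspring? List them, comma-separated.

Gametes from I^B i × i i give offspring ABO genotypes I^B i, i i, i.e. phenotypes O, B.

O, B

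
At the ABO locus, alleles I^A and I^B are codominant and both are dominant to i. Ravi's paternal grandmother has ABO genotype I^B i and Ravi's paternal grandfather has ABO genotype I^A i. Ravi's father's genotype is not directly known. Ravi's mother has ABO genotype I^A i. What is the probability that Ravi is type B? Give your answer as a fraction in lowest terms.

1/8

Ravi's father's ABO genotype from I^B i × I^A i: 1/4 I^A I^B, 1/4 I^A i, 1/4 I^B i, 1/4 i i.
Crossing each possibility with the mother I^A i and summing P(type B): 1/4·1/4 + 1/4·0 + 1/4·1/4 + 1/4·0 = 1/8.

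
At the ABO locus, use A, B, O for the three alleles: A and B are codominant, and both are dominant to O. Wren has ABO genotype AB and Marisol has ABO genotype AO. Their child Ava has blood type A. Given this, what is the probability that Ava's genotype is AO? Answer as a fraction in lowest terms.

1/2

Cross AB × AO → 1/4 AA, 1/4 AB, 1/4 AO, 1/4 BO.
Type-A genotypes among offspring: AA (1/4), AO (1/4); total 1/2.
P(AO | type A) = (1/4) / (1/2) = 1/2.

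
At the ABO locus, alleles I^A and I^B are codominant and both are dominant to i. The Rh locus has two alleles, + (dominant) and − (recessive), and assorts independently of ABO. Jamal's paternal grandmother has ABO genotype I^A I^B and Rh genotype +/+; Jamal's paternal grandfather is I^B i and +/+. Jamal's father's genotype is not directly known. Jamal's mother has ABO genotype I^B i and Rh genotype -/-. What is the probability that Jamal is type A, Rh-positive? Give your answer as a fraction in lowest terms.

Jamal's father's ABO genotype from I^A I^B × I^B i: 1/4 I^A I^B, 1/4 I^A i, 1/4 I^B I^B, 1/4 I^B i.
Crossing each possibility with the mother I^B i and summing P(type A): 1/4·1/4 + 1/4·1/4 + 1/4·0 + 1/4·0 = 1/8.
Similarly for Rh via the father's Rh distribution: P(Rh+) = 1.
Independent loci: 1/8 × 1 = 1/8.

1/8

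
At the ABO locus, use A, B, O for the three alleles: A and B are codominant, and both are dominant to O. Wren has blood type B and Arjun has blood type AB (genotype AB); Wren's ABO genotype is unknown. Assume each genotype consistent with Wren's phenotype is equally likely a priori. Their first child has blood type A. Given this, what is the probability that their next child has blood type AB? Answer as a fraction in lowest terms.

1/4

Possible genotypes: Wren ∈ {BB, BO}; Arjun ∈ {AB}.
Weight each parental genotype pair by prior × P(type-A child):
  BO × AB: posterior weight 1; P(next child type AB) = 1/4.
Weighted sum = 1/4.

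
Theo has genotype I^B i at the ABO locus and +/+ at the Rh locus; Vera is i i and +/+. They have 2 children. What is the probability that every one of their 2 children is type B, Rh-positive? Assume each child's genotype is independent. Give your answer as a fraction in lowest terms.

ABO cross I^B i × i i → 1/2 O, 1/2 B.
Rh cross +/+ × +/+ → 1 Rh+; so P(type B, Rh-positive) = 1/2 × 1 = 1/2 per child.
All 2 independent: (1/2)^2 = 1/4.

1/4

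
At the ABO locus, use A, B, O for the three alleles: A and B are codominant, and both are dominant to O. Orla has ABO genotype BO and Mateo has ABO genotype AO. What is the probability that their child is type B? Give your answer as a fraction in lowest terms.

1/4

ABO cross BO × AO → offspring phenotypes: 1/4 O, 1/4 A, 1/4 B, 1/4 AB.
So P(type B) = 1/4.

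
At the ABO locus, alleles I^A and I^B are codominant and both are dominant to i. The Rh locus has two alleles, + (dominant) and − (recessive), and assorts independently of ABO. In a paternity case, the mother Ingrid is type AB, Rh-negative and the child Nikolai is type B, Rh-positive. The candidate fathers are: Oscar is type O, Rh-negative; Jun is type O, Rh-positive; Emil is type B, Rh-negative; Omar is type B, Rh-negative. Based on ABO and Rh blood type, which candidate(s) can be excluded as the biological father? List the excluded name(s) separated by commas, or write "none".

A candidate is excluded only if no genotype consistent with his phenotype could produce a type B, Rh-positive child with a type AB, Rh-negative mother.
Oscar (type O, Rh-): no genotype consistent with that phenotype can produce a type-B Rh+ child with a type-AB mother.
Emil (type B, Rh-): no genotype consistent with that phenotype can produce a type-B Rh+ child with a type-AB mother.
Omar (type B, Rh-): no genotype consistent with that phenotype can produce a type-B Rh+ child with a type-AB mother.

Oscar, Emil, Omar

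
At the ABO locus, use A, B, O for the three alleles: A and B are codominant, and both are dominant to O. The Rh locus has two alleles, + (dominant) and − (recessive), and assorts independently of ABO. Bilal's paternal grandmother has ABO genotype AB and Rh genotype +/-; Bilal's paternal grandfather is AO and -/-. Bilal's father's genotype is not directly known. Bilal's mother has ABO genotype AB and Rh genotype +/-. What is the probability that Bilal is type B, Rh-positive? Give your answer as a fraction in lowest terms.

Bilal's father's ABO genotype from AB × AO: 1/4 AA, 1/4 AB, 1/4 AO, 1/4 BO.
Crossing each possibility with the mother AB and summing P(type B): 1/4·0 + 1/4·1/4 + 1/4·1/4 + 1/4·1/2 = 1/4.
Similarly for Rh via the father's Rh distribution: P(Rh+) = 5/8.
Independent loci: 1/4 × 5/8 = 5/32.

5/32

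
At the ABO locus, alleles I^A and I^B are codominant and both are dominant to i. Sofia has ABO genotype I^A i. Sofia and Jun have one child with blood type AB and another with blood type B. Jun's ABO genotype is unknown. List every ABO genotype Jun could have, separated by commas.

I^A I^B, I^B I^B, I^B i

For each candidate genotype of Jun, check whether crossing it with I^A i can produce every observed child phenotype.
  I^A I^A → possible child types {A} ✗
  I^A I^B → possible child types {A, B, AB} ✓
  I^A i → possible child types {O, A} ✗
  I^B I^B → possible child types {B, AB} ✓
  I^B i → possible child types {O, A, B, AB} ✓
  i i → possible child types {O, A} ✗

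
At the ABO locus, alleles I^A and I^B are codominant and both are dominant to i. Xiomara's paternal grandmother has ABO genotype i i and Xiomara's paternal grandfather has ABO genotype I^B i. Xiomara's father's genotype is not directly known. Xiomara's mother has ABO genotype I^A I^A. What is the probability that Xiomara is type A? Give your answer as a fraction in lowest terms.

3/4

Xiomara's father's ABO genotype from i i × I^B i: 1/2 I^B i, 1/2 i i.
Crossing each possibility with the mother I^A I^A and summing P(type A): 1/2·1/2 + 1/2·1 = 3/4.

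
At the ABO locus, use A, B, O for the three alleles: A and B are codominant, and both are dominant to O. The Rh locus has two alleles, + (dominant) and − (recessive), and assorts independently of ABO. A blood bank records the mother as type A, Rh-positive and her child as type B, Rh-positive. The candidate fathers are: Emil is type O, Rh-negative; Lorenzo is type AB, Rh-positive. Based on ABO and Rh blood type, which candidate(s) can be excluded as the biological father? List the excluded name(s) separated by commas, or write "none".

A candidate is excluded only if no genotype consistent with his phenotype could produce a type B, Rh-positive child with a type A, Rh-positive mother.
Emil (type O, Rh-): no genotype consistent with that phenotype can produce a type-B Rh+ child with a type-A mother.

Emil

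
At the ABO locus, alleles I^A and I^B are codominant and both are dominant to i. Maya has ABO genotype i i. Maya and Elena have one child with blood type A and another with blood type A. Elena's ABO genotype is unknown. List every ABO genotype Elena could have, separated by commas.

I^A I^A, I^A I^B, I^A i

For each candidate genotype of Elena, check whether crossing it with i i can produce every observed child phenotype.
  I^A I^A → possible child types {A} ✓
  I^A I^B → possible child types {A, B} ✓
  I^A i → possible child types {O, A} ✓
  I^B I^B → possible child types {B} ✗
  I^B i → possible child types {O, B} ✗
  i i → possible child types {O} ✗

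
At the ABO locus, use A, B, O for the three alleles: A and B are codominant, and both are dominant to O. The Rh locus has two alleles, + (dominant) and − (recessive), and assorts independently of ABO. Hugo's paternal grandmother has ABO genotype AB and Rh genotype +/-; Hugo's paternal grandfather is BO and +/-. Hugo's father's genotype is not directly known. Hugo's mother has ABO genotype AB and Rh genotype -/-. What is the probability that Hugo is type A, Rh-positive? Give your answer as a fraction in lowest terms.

1/8

Hugo's father's ABO genotype from AB × BO: 1/4 AB, 1/4 AO, 1/4 BB, 1/4 BO.
Crossing each possibility with the mother AB and summing P(type A): 1/4·1/4 + 1/4·1/2 + 1/4·0 + 1/4·1/4 = 1/4.
Similarly for Rh via the father's Rh distribution: P(Rh+) = 1/2.
Independent loci: 1/4 × 1/2 = 1/8.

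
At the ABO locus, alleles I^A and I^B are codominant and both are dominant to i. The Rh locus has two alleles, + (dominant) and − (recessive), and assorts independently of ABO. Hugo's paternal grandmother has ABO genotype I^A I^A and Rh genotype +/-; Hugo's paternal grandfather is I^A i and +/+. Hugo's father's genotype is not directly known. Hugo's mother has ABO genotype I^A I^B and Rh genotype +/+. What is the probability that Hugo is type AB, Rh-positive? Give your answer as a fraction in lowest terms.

Hugo's father's ABO genotype from I^A I^A × I^A i: 1/2 I^A I^A, 1/2 I^A i.
Crossing each possibility with the mother I^A I^B and summing P(type AB): 1/2·1/2 + 1/2·1/4 = 3/8.
Similarly for Rh via the father's Rh distribution: P(Rh+) = 1.
Independent loci: 3/8 × 1 = 3/8.

3/8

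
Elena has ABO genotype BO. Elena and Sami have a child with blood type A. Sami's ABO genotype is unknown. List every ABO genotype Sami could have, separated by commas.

For each candidate genotype of Sami, check whether crossing it with BO can produce every observed child phenotype.
  AA → possible child types {A, AB} ✓
  AB → possible child types {A, B, AB} ✓
  AO → possible child types {O, A, B, AB} ✓
  BB → possible child types {B} ✗
  BO → possible child types {O, B} ✗
  OO → possible child types {O, B} ✗

AA, AB, AO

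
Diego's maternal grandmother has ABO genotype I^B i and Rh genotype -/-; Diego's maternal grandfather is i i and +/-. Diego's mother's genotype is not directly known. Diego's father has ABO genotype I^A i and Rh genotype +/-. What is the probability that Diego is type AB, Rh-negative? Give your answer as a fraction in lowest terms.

3/64

Diego's mother's ABO genotype from I^B i × i i: 1/2 I^B i, 1/2 i i.
Crossing each possibility with the father I^A i and summing P(type AB): 1/2·1/4 + 1/2·0 = 1/8.
Similarly for Rh via the mother's Rh distribution: P(Rh-) = 3/8.
Independent loci: 1/8 × 3/8 = 3/64.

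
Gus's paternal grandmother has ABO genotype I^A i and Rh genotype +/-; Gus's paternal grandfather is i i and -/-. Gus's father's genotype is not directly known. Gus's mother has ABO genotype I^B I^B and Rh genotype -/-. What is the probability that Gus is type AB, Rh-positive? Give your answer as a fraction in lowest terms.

1/16

Gus's father's ABO genotype from I^A i × i i: 1/2 I^A i, 1/2 i i.
Crossing each possibility with the mother I^B I^B and summing P(type AB): 1/2·1/2 + 1/2·0 = 1/4.
Similarly for Rh via the father's Rh distribution: P(Rh+) = 1/4.
Independent loci: 1/4 × 1/4 = 1/16.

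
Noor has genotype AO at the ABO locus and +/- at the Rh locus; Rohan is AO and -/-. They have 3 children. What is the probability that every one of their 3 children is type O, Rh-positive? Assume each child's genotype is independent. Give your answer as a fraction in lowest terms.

1/512

ABO cross AO × AO → 1/4 O, 3/4 A.
Rh cross +/- × -/- → 1/2 Rh+, 1/2 Rh-; so P(type O, Rh-positive) = 1/4 × 1/2 = 1/8 per child.
All 3 independent: (1/8)^3 = 1/512.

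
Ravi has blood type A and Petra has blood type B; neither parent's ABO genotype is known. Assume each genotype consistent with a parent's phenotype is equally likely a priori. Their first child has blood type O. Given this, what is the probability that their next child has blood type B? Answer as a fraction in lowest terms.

1/4

Possible genotypes: Ravi ∈ {AA, AO}; Petra ∈ {BB, BO}.
Weight each parental genotype pair by prior × P(type-O child):
  AO × BO: posterior weight 1; P(next child type B) = 1/4.
Weighted sum = 1/4.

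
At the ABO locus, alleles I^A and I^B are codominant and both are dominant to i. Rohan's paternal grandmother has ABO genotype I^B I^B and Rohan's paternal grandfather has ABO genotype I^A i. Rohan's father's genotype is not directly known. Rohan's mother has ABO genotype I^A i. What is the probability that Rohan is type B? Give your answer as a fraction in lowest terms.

Rohan's father's ABO genotype from I^B I^B × I^A i: 1/2 I^A I^B, 1/2 I^B i.
Crossing each possibility with the mother I^A i and summing P(type B): 1/2·1/4 + 1/2·1/4 = 1/4.

1/4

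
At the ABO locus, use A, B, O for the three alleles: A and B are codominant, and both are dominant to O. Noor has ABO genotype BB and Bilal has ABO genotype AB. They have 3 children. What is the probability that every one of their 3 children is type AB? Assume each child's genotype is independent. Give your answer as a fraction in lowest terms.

1/8

ABO cross BB × AB → 1/2 B, 1/2 AB.
So P(type AB) = 1/2 per child.
All 3 independent: (1/2)^3 = 1/8.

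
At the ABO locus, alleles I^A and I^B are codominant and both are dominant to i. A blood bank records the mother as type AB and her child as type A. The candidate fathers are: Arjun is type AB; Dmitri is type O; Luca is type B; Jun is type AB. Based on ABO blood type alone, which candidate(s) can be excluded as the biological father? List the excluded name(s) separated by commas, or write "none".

A candidate is excluded only if no genotype consistent with his phenotype could produce a type A child with a type AB mother.
Every candidate has at least one consistent genotype combination, so none can be excluded.

none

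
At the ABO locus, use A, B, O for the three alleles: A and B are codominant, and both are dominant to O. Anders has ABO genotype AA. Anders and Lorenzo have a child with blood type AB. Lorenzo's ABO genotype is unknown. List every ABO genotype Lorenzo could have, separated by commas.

AB, BB, BO

For each candidate genotype of Lorenzo, check whether crossing it with AA can produce every observed child phenotype.
  AA → possible child types {A} ✗
  AB → possible child types {A, AB} ✓
  AO → possible child types {A} ✗
  BB → possible child types {AB} ✓
  BO → possible child types {A, AB} ✓
  OO → possible child types {A} ✗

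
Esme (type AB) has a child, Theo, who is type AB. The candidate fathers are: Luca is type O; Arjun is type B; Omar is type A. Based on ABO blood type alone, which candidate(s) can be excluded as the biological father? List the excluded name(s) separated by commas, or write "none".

A candidate is excluded only if no genotype consistent with his phenotype could produce a type AB child with a type AB mother.
Luca (type O): no genotype consistent with that phenotype can produce a type-AB child with a type-AB mother.

Luca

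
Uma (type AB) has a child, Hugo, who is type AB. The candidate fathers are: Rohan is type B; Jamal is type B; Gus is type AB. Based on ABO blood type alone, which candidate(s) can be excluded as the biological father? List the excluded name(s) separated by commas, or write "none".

none

A candidate is excluded only if no genotype consistent with his phenotype could produce a type AB child with a type AB mother.
Every candidate has at least one consistent genotype combination, so none can be excluded.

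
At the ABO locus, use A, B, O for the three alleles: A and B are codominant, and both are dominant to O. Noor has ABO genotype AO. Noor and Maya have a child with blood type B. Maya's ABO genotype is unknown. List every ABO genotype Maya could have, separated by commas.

AB, BB, BO

For each candidate genotype of Maya, check whether crossing it with AO can produce every observed child phenotype.
  AA → possible child types {A} ✗
  AB → possible child types {A, B, AB} ✓
  AO → possible child types {O, A} ✗
  BB → possible child types {B, AB} ✓
  BO → possible child types {O, A, B, AB} ✓
  OO → possible child types {O, A} ✗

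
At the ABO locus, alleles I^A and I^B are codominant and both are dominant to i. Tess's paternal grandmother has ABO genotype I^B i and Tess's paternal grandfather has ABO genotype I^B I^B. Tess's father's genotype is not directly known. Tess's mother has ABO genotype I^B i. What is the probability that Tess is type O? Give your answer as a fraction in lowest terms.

1/8

Tess's father's ABO genotype from I^B i × I^B I^B: 1/2 I^B I^B, 1/2 I^B i.
Crossing each possibility with the mother I^B i and summing P(type O): 1/2·0 + 1/2·1/4 = 1/8.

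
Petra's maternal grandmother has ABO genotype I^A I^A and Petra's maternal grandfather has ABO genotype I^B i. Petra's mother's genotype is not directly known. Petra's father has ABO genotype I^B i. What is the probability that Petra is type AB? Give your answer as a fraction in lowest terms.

Petra's mother's ABO genotype from I^A I^A × I^B i: 1/2 I^A I^B, 1/2 I^A i.
Crossing each possibility with the father I^B i and summing P(type AB): 1/2·1/4 + 1/2·1/4 = 1/4.

1/4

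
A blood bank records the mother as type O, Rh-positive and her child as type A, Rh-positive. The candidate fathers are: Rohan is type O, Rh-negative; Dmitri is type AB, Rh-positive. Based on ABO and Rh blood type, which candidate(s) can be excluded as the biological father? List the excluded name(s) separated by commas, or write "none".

Rohan

A candidate is excluded only if no genotype consistent with his phenotype could produce a type A, Rh-positive child with a type O, Rh-positive mother.
Rohan (type O, Rh-): no genotype consistent with that phenotype can produce a type-A Rh+ child with a type-O mother.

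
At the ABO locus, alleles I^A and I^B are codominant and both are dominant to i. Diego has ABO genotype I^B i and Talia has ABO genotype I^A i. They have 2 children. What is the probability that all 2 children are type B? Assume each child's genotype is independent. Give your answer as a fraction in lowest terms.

1/16

ABO cross I^B i × I^A i → 1/4 O, 1/4 A, 1/4 B, 1/4 AB.
So P(type B) = 1/4 per child.
All 2 independent: (1/4)^2 = 1/16.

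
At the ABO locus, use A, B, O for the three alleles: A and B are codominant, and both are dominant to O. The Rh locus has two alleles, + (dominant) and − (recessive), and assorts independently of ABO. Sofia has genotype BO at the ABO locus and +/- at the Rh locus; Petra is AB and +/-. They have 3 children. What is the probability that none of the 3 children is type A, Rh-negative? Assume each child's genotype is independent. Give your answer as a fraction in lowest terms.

ABO cross BO × AB → 1/4 A, 1/2 B, 1/4 AB.
Rh cross +/- × +/- → 3/4 Rh+, 1/4 Rh-; so P(type A, Rh-negative) = 1/4 × 1/4 = 1/16 per child.
P(not type A, Rh-negative) = 15/16 for one child; (15/16)^3 = 3375/4096.

3375/4096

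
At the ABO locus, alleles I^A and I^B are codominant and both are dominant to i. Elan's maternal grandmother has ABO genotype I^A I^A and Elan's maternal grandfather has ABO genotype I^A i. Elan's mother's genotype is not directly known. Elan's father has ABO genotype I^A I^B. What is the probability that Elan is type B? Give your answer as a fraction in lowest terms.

Elan's mother's ABO genotype from I^A I^A × I^A i: 1/2 I^A I^A, 1/2 I^A i.
Crossing each possibility with the father I^A I^B and summing P(type B): 1/2·0 + 1/2·1/4 = 1/8.

1/8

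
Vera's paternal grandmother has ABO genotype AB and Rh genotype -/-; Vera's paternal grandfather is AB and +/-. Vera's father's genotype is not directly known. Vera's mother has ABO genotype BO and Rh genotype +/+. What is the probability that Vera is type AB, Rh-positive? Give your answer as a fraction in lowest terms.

1/4

Vera's father's ABO genotype from AB × AB: 1/4 AA, 1/2 AB, 1/4 BB.
Crossing each possibility with the mother BO and summing P(type AB): 1/4·1/2 + 1/2·1/4 + 1/4·0 = 1/4.
Similarly for Rh via the father's Rh distribution: P(Rh+) = 1.
Independent loci: 1/4 × 1 = 1/4.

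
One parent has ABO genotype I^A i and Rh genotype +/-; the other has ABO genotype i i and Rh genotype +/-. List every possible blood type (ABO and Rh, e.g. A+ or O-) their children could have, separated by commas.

O+, O-, A+, A-

Gametes from I^A i × i i give offspring ABO genotypes I^A i, i i, i.e. phenotypes O, A.
Rh cross +/- × +/- → phenotypes Rh+, Rh-.
Combining independently: O+, O-, A+, A-.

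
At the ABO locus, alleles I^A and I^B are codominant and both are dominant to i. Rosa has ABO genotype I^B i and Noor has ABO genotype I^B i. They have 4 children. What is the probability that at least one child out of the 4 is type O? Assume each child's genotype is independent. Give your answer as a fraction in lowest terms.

175/256

ABO cross I^B i × I^B i → 1/4 O, 3/4 B.
So P(type O) = 1/4 per child.
P(none) = (3/4)^4 = 81/256; P(at least one) = 1 − 81/256 = 175/256.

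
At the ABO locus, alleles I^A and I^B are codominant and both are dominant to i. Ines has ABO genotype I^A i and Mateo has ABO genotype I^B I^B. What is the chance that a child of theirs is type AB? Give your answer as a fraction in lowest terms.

ABO cross I^A i × I^B I^B → offspring phenotypes: 1/2 B, 1/2 AB.
So P(type AB) = 1/2.

1/2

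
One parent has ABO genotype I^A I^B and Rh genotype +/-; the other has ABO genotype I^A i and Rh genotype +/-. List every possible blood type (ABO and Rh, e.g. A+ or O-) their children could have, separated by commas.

Gametes from I^A I^B × I^A i give offspring ABO genotypes I^A I^A, I^A I^B, I^A i, I^B i, i.e. phenotypes A, B, AB.
Rh cross +/- × +/- → phenotypes Rh+, Rh-.
Combining independently: A+, A-, B+, B-, AB+, AB-.

A+, A-, B+, B-, AB+, AB-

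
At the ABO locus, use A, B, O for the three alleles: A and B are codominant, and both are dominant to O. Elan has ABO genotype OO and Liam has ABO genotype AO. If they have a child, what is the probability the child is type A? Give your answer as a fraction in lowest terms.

ABO cross OO × AO → offspring phenotypes: 1/2 O, 1/2 A.
So P(type A) = 1/2.

1/2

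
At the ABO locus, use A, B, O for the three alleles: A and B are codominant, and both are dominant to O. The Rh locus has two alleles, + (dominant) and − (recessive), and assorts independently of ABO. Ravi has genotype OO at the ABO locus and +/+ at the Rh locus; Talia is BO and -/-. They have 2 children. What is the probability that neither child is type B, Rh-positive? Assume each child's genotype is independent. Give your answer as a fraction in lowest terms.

ABO cross OO × BO → 1/2 O, 1/2 B.
Rh cross +/+ × -/- → 1 Rh+; so P(type B, Rh-positive) = 1/2 × 1 = 1/2 per child.
P(not type B, Rh-positive) = 1/2 for one child; (1/2)^2 = 1/4.

1/4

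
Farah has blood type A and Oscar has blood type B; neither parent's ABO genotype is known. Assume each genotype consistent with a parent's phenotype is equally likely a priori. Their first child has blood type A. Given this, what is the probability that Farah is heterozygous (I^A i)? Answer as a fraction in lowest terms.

Possible genotypes: Farah ∈ {I^A I^A, I^A i}; Oscar ∈ {I^B I^B, I^B i}.
Weight each parental genotype pair by prior × P(type-A child):
  I^A I^A × I^B i: posterior weight 2/3.
  I^A i × I^B i: posterior weight 1/3.
Sum the posterior weight over pairs where Farah is I^A i: 1/3.

1/3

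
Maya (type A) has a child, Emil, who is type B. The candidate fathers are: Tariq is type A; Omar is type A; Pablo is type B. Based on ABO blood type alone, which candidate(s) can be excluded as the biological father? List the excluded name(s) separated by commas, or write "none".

Tariq, Omar

A candidate is excluded only if no genotype consistent with his phenotype could produce a type B child with a type A mother.
Tariq (type A): no genotype consistent with that phenotype can produce a type-B child with a type-A mother.
Omar (type A): no genotype consistent with that phenotype can produce a type-B child with a type-A mother.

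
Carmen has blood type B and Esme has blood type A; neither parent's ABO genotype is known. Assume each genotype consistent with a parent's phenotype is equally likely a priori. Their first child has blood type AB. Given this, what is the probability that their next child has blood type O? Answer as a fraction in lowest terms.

1/36

Possible genotypes: Carmen ∈ {I^B I^B, I^B i}; Esme ∈ {I^A I^A, I^A i}.
Weight each parental genotype pair by prior × P(type-AB child):
  I^B I^B × I^A I^A: posterior weight 4/9; P(next child type O) = 0.
  I^B I^B × I^A i: posterior weight 2/9; P(next child type O) = 0.
  I^B i × I^A I^A: posterior weight 2/9; P(next child type O) = 0.
  I^B i × I^A i: posterior weight 1/9; P(next child type O) = 1/4.
Weighted sum = 1/36.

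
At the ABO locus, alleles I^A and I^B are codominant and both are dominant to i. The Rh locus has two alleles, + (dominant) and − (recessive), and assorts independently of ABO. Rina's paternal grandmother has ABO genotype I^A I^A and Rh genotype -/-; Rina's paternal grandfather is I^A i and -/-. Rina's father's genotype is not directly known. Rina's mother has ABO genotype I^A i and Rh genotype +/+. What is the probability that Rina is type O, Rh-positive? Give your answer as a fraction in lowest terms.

Rina's father's ABO genotype from I^A I^A × I^A i: 1/2 I^A I^A, 1/2 I^A i.
Crossing each possibility with the mother I^A i and summing P(type O): 1/2·0 + 1/2·1/4 = 1/8.
Similarly for Rh via the father's Rh distribution: P(Rh+) = 1.
Independent loci: 1/8 × 1 = 1/8.

1/8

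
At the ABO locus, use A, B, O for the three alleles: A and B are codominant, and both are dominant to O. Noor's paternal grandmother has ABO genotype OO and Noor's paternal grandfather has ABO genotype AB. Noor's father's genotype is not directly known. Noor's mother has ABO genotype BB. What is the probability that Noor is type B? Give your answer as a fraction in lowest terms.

Noor's father's ABO genotype from OO × AB: 1/2 AO, 1/2 BO.
Crossing each possibility with the mother BB and summing P(type B): 1/2·1/2 + 1/2·1 = 3/4.

3/4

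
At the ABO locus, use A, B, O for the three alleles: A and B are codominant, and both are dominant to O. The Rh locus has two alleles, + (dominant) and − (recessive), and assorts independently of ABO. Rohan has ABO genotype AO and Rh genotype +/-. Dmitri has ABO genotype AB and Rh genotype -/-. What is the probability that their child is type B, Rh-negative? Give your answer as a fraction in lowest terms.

ABO cross AO × AB → offspring phenotypes: 1/2 A, 1/4 B, 1/4 AB.
Rh cross +/- × -/- → 1/2 Rh+, 1/2 Rh-.
Independent loci: P(type B, Rh-negative) = 1/4 × 1/2 = 1/8.

1/8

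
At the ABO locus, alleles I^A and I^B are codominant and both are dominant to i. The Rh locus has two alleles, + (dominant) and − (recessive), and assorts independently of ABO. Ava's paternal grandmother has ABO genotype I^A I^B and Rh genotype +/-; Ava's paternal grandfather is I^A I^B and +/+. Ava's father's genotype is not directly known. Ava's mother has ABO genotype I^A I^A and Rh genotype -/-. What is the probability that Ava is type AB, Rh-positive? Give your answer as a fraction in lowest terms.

Ava's father's ABO genotype from I^A I^B × I^A I^B: 1/4 I^A I^A, 1/2 I^A I^B, 1/4 I^B I^B.
Crossing each possibility with the mother I^A I^A and summing P(type AB): 1/4·0 + 1/2·1/2 + 1/4·1 = 1/2.
Similarly for Rh via the father's Rh distribution: P(Rh+) = 3/4.
Independent loci: 1/2 × 3/4 = 3/8.

3/8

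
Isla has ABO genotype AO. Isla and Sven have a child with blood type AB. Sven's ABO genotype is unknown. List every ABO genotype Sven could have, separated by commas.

AB, BB, BO

For each candidate genotype of Sven, check whether crossing it with AO can produce every observed child phenotype.
  AA → possible child types {A} ✗
  AB → possible child types {A, B, AB} ✓
  AO → possible child types {O, A} ✗
  BB → possible child types {B, AB} ✓
  BO → possible child types {O, A, B, AB} ✓
  OO → possible child types {O, A} ✗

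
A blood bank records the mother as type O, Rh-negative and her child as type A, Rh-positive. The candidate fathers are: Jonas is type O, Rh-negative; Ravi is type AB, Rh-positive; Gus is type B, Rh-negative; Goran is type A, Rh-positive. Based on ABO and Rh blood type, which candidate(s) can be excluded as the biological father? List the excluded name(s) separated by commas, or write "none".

Jonas, Gus

A candidate is excluded only if no genotype consistent with his phenotype could produce a type A, Rh-positive child with a type O, Rh-negative mother.
Jonas (type O, Rh-): no genotype consistent with that phenotype can produce a type-A Rh+ child with a type-O mother.
Gus (type B, Rh-): no genotype consistent with that phenotype can produce a type-A Rh+ child with a type-O mother.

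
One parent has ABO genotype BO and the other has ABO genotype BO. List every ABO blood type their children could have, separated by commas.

Gametes from BO × BO give offspring ABO genotypes BB, BO, OO, i.e. phenotypes O, B.

O, B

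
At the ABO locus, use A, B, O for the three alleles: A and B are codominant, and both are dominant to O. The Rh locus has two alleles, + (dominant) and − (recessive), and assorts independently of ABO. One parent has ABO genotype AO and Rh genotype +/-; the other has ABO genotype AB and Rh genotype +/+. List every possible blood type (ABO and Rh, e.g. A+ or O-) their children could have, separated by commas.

A+, B+, AB+

Gametes from AO × AB give offspring ABO genotypes AA, AB, AO, BO, i.e. phenotypes A, B, AB.
Rh cross +/- × +/+ → phenotypes Rh+.
Combining independently: A+, B+, AB+.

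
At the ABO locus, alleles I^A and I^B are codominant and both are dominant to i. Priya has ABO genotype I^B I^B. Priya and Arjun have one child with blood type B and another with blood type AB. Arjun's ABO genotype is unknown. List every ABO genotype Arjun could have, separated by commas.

For each candidate genotype of Arjun, check whether crossing it with I^B I^B can produce every observed child phenotype.
  I^A I^A → possible child types {AB} ✗
  I^A I^B → possible child types {B, AB} ✓
  I^A i → possible child types {B, AB} ✓
  I^B I^B → possible child types {B} ✗
  I^B i → possible child types {B} ✗
  i i → possible child types {B} ✗

I^A I^B, I^A i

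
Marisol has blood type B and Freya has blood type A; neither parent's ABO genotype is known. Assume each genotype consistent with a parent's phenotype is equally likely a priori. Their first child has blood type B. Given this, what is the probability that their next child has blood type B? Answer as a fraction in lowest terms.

5/12

Possible genotypes: Marisol ∈ {BB, BO}; Freya ∈ {AA, AO}.
Weight each parental genotype pair by prior × P(type-B child):
  BB × AO: posterior weight 2/3; P(next child type B) = 1/2.
  BO × AO: posterior weight 1/3; P(next child type B) = 1/4.
Weighted sum = 5/12.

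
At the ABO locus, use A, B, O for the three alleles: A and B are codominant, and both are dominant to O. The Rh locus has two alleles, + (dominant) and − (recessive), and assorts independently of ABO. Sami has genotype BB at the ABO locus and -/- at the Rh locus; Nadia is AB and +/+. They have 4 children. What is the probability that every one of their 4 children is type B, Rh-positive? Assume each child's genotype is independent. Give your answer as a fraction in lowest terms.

1/16

ABO cross BB × AB → 1/2 B, 1/2 AB.
Rh cross -/- × +/+ → 1 Rh+; so P(type B, Rh-positive) = 1/2 × 1 = 1/2 per child.
All 4 independent: (1/2)^4 = 1/16.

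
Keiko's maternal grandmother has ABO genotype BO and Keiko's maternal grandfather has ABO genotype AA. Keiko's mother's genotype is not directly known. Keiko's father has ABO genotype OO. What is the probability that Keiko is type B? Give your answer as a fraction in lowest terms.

Keiko's mother's ABO genotype from BO × AA: 1/2 AB, 1/2 AO.
Crossing each possibility with the father OO and summing P(type B): 1/2·1/2 + 1/2·0 = 1/4.

1/4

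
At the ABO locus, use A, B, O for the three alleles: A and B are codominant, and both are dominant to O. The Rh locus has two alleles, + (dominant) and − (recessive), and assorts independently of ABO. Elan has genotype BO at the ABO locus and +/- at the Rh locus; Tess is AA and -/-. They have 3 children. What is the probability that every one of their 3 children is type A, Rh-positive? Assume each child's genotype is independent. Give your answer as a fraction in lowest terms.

ABO cross BO × AA → 1/2 A, 1/2 AB.
Rh cross +/- × -/- → 1/2 Rh+, 1/2 Rh-; so P(type A, Rh-positive) = 1/2 × 1/2 = 1/4 per child.
All 3 independent: (1/4)^3 = 1/64.

1/64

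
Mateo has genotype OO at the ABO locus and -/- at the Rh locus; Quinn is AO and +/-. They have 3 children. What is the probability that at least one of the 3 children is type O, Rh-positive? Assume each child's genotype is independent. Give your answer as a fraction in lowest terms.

37/64

ABO cross OO × AO → 1/2 O, 1/2 A.
Rh cross -/- × +/- → 1/2 Rh+, 1/2 Rh-; so P(type O, Rh-positive) = 1/2 × 1/2 = 1/4 per child.
P(none) = (3/4)^3 = 27/64; P(at least one) = 1 − 27/64 = 37/64.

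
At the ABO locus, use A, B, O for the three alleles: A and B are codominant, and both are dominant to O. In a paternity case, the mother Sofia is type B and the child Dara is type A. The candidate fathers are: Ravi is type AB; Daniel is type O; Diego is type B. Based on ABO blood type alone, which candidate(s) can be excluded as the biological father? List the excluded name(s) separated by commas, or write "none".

Daniel, Diego

A candidate is excluded only if no genotype consistent with his phenotype could produce a type A child with a type B mother.
Daniel (type O): no genotype consistent with that phenotype can produce a type-A child with a type-B mother.
Diego (type B): no genotype consistent with that phenotype can produce a type-A child with a type-B mother.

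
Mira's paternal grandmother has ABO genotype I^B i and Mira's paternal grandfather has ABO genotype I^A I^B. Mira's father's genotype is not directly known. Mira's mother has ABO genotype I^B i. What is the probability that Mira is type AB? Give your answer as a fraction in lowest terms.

Mira's father's ABO genotype from I^B i × I^A I^B: 1/4 I^A I^B, 1/4 I^A i, 1/4 I^B I^B, 1/4 I^B i.
Crossing each possibility with the mother I^B i and summing P(type AB): 1/4·1/4 + 1/4·1/4 + 1/4·0 + 1/4·0 = 1/8.

1/8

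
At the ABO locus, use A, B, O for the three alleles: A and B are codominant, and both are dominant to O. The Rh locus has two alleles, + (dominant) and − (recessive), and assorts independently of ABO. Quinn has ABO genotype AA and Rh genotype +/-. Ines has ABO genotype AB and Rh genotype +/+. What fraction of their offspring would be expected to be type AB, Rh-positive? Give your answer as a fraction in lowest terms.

1/2

ABO cross AA × AB → offspring phenotypes: 1/2 A, 1/2 AB.
Rh cross +/- × +/+ → 1 Rh+.
Independent loci: P(type AB, Rh-positive) = 1/2 × 1 = 1/2.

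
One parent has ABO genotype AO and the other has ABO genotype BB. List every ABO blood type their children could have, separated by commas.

Gametes from AO × BB give offspring ABO genotypes AB, BO, i.e. phenotypes B, AB.

B, AB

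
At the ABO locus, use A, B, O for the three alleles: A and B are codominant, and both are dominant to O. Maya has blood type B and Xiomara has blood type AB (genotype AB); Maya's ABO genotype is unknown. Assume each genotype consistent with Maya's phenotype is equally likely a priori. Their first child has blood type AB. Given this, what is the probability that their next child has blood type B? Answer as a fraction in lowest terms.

1/2

Possible genotypes: Maya ∈ {BB, BO}; Xiomara ∈ {AB}.
Weight each parental genotype pair by prior × P(type-AB child):
  BB × AB: posterior weight 2/3; P(next child type B) = 1/2.
  BO × AB: posterior weight 1/3; P(next child type B) = 1/2.
Weighted sum = 1/2.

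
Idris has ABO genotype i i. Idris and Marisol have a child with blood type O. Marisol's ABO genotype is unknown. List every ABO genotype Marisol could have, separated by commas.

I^A i, I^B i, i i

For each candidate genotype of Marisol, check whether crossing it with i i can produce every observed child phenotype.
  I^A I^A → possible child types {A} ✗
  I^A I^B → possible child types {A, B} ✗
  I^A i → possible child types {O, A} ✓
  I^B I^B → possible child types {B} ✗
  I^B i → possible child types {O, B} ✓
  i i → possible child types {O} ✓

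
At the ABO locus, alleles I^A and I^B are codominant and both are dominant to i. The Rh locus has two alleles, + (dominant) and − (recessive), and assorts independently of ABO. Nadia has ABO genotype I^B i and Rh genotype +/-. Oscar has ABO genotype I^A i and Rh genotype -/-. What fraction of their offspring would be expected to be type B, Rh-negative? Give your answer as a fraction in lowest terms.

1/8

ABO cross I^B i × I^A i → offspring phenotypes: 1/4 O, 1/4 A, 1/4 B, 1/4 AB.
Rh cross +/- × -/- → 1/2 Rh+, 1/2 Rh-.
Independent loci: P(type B, Rh-negative) = 1/4 × 1/2 = 1/8.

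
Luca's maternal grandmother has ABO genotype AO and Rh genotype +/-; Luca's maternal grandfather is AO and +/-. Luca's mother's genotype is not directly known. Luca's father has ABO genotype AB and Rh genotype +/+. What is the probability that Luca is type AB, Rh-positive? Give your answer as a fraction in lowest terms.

Luca's mother's ABO genotype from AO × AO: 1/4 AA, 1/2 AO, 1/4 OO.
Crossing each possibility with the father AB and summing P(type AB): 1/4·1/2 + 1/2·1/4 + 1/4·0 = 1/4.
Similarly for Rh via the mother's Rh distribution: P(Rh+) = 1.
Independent loci: 1/4 × 1 = 1/4.

1/4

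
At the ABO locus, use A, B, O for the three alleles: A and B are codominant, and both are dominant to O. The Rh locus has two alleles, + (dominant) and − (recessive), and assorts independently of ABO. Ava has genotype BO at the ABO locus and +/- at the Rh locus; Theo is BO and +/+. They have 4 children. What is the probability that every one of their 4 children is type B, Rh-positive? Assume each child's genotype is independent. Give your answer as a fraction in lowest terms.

81/256

ABO cross BO × BO → 1/4 O, 3/4 B.
Rh cross +/- × +/+ → 1 Rh+; so P(type B, Rh-positive) = 3/4 × 1 = 3/4 per child.
All 4 independent: (3/4)^4 = 81/256.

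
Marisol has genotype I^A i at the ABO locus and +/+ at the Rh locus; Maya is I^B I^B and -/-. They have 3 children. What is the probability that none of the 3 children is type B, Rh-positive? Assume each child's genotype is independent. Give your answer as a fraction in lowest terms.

ABO cross I^A i × I^B I^B → 1/2 B, 1/2 AB.
Rh cross +/+ × -/- → 1 Rh+; so P(type B, Rh-positive) = 1/2 × 1 = 1/2 per child.
P(not type B, Rh-positive) = 1/2 for one child; (1/2)^3 = 1/8.

1/8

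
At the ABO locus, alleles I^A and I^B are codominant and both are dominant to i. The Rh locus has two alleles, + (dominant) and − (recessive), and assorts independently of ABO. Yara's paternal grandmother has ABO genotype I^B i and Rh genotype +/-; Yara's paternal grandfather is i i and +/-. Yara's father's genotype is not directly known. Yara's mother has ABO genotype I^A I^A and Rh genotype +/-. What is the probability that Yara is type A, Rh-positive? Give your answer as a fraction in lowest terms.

Yara's father's ABO genotype from I^B i × i i: 1/2 I^B i, 1/2 i i.
Crossing each possibility with the mother I^A I^A and summing P(type A): 1/2·1/2 + 1/2·1 = 3/4.
Similarly for Rh via the father's Rh distribution: P(Rh+) = 3/4.
Independent loci: 3/4 × 3/4 = 9/16.

9/16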